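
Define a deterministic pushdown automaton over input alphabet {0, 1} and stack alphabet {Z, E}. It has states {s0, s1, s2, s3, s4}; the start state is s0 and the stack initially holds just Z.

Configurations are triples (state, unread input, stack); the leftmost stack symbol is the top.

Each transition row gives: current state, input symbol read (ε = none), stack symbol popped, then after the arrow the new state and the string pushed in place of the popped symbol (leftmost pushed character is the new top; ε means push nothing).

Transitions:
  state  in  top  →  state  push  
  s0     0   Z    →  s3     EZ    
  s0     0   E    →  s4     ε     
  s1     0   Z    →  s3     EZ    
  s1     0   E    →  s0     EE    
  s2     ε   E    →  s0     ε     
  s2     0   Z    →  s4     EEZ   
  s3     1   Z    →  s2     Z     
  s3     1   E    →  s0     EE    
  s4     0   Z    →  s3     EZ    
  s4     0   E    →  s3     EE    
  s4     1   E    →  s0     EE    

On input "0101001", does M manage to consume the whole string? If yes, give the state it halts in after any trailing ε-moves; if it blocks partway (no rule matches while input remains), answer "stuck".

s0

(s0, 0101001, Z)
  read 0, top Z: go to s3, push EZ → (s3, 101001, EZ)
  read 1, top E: go to s0, push EE → (s0, 01001, EEZ)
  read 0, top E: go to s4, push ε → (s4, 1001, EZ)
  read 1, top E: go to s0, push EE → (s0, 001, EEZ)
  read 0, top E: go to s4, push ε → (s4, 01, EZ)
  read 0, top E: go to s3, push EE → (s3, 1, EEZ)
  read 1, top E: go to s0, push EE → (s0, ε, EEEZ)
All input consumed; M is in state s0.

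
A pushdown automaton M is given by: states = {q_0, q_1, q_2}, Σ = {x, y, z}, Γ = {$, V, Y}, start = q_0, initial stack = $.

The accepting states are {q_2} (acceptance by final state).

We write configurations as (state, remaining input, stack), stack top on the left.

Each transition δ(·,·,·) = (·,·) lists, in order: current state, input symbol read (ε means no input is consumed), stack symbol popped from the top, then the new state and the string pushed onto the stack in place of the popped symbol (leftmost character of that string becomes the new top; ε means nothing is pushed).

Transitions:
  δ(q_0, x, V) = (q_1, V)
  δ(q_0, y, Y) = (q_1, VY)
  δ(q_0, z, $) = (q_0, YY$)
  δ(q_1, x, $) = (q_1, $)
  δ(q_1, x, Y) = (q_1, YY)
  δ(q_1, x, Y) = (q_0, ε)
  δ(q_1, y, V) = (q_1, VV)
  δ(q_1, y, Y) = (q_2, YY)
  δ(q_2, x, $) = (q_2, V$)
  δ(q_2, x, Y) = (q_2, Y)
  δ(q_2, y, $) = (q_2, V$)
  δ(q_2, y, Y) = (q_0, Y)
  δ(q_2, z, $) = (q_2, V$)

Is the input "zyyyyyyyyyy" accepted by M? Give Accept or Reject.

Reject

No computation consumes all input and reaches a final state.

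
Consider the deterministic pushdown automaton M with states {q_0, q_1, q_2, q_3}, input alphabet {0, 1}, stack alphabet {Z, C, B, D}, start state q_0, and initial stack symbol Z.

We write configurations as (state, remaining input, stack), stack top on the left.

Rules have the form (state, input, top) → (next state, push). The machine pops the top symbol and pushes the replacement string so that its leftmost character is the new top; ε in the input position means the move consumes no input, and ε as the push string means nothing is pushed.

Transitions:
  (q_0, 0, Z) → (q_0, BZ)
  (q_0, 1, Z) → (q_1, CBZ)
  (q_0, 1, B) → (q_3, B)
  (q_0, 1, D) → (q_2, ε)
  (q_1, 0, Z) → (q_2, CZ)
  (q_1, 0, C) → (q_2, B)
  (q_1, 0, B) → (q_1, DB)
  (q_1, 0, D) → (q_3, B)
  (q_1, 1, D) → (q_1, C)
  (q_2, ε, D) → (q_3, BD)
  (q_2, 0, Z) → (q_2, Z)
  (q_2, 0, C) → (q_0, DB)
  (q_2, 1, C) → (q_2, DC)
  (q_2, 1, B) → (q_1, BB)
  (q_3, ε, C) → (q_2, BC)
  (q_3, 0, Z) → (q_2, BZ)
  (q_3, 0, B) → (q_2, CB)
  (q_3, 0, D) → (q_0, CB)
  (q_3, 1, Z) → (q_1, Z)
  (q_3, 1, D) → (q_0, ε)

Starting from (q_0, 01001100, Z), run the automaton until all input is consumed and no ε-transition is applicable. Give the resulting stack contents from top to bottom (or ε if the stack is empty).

(q_0, 01001100, Z)
  read 0, top Z: go to q_0, push BZ → (q_0, 1001100, BZ)
  read 1, top B: go to q_3, push B → (q_3, 001100, BZ)
  read 0, top B: go to q_2, push CB → (q_2, 01100, CBZ)
  read 0, top C: go to q_0, push DB → (q_0, 1100, DBBZ)
  read 1, top D: go to q_2, push ε → (q_2, 100, BBZ)
  read 1, top B: go to q_1, push BB → (q_1, 00, BBBZ)
  read 0, top B: go to q_1, push DB → (q_1, 0, DBBBZ)
  read 0, top D: go to q_3, push B → (q_3, ε, BBBBZ)
All input consumed in state q_3 with stack BBBBZ.

BBBBZ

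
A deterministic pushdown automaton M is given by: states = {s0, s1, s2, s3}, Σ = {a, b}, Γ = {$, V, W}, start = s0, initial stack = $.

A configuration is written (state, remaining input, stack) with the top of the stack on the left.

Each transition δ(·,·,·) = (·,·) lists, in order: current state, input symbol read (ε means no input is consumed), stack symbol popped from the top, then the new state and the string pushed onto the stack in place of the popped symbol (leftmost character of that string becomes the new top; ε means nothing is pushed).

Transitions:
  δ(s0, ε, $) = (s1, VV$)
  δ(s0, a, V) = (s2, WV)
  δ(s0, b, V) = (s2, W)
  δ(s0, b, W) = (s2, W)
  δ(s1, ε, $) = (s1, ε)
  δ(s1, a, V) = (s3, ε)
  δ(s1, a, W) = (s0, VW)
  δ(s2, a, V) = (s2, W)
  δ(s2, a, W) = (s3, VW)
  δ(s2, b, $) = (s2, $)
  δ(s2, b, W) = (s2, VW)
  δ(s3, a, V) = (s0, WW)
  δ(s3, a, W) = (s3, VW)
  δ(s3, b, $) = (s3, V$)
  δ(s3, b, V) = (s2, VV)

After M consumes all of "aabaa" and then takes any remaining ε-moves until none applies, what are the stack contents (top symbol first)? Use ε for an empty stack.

(s0, aabaa, $)
  ε-move, top $: go to s1, push VV$ → (s1, aabaa, VV$)
  read a, top V: go to s3, push ε → (s3, abaa, V$)
  read a, top V: go to s0, push WW → (s0, baa, WW$)
  read b, top W: go to s2, push W → (s2, aa, WW$)
  read a, top W: go to s3, push VW → (s3, a, VWW$)
  read a, top V: go to s0, push WW → (s0, ε, WWWW$)
All input consumed in state s0 with stack WWWW$.

WWWW$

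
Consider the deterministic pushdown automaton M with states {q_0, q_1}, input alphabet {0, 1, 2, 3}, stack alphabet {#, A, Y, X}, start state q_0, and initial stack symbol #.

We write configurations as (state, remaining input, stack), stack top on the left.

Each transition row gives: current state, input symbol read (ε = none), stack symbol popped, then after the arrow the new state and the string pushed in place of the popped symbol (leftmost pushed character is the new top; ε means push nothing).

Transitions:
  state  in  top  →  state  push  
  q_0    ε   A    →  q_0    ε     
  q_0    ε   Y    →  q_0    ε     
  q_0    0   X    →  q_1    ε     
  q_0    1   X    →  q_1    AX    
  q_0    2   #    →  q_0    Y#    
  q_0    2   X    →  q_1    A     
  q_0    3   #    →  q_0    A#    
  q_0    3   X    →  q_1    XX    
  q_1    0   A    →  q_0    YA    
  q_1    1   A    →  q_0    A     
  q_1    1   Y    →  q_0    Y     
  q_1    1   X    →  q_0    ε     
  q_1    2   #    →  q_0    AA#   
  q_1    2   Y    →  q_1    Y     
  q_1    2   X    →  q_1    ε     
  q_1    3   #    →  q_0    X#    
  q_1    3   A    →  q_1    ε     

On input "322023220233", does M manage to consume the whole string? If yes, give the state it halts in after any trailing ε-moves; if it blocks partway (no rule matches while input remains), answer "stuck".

stuck

(q_0, 322023220233, #) ⊢ (q_0, 22023220233, A#) ⊢ (q_0, 22023220233, #) ⊢ (q_0, 2023220233, Y#) ⊢ (q_0, 2023220233, #) ⊢ (q_0, 023220233, Y#) ⊢ (q_0, 023220233, #)
No transition for (q_0, 0, top #); M blocks with input 023220233 remaining.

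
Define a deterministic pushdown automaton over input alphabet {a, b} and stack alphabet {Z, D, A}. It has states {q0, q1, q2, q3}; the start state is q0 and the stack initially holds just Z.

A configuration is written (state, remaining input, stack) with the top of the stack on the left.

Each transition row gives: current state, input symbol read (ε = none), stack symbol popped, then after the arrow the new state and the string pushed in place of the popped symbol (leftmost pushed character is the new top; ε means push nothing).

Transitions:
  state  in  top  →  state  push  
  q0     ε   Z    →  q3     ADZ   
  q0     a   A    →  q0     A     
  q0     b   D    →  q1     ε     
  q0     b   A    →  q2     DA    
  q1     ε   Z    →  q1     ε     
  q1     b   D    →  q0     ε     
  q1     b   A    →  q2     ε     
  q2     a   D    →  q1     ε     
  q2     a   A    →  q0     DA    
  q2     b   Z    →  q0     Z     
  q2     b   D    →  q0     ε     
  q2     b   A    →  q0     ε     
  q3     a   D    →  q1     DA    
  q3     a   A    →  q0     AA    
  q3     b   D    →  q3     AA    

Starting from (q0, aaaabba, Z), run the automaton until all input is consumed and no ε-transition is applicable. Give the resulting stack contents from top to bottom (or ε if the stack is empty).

(q0, aaaabba, Z) ⊢ (q3, aaaabba, ADZ) ⊢ (q0, aaabba, AADZ) ⊢ (q0, aabba, AADZ) ⊢ (q0, abba, AADZ) ⊢ (q0, bba, AADZ) ⊢ (q2, ba, DAADZ) ⊢ (q0, a, AADZ) ⊢ (q0, ε, AADZ)
All input consumed in state q0 with stack AADZ.

AADZ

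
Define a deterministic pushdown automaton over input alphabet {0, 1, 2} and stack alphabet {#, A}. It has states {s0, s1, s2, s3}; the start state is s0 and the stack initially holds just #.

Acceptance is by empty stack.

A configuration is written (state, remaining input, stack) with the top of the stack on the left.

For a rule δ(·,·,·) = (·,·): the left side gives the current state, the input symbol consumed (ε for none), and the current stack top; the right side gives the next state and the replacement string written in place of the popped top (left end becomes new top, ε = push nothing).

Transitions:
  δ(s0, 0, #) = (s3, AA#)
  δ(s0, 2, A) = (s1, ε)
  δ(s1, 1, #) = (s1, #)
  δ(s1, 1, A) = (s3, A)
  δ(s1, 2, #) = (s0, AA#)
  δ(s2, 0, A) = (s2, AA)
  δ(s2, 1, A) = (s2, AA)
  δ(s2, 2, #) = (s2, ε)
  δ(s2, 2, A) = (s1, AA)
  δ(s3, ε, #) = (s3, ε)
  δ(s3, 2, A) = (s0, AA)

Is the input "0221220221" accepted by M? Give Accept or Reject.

Reject

(s0, 0221220221, #)
  read 0, top #: go to s3, push AA# → (s3, 221220221, AA#)
  read 2, top A: go to s0, push AA → (s0, 21220221, AAA#)
  read 2, top A: go to s1, push ε → (s1, 1220221, AA#)
  read 1, top A: go to s3, push A → (s3, 220221, AA#)
  read 2, top A: go to s0, push AA → (s0, 20221, AAA#)
  read 2, top A: go to s1, push ε → (s1, 0221, AA#)
No transition applies at (s1, 0221, AA#); input not fully consumed.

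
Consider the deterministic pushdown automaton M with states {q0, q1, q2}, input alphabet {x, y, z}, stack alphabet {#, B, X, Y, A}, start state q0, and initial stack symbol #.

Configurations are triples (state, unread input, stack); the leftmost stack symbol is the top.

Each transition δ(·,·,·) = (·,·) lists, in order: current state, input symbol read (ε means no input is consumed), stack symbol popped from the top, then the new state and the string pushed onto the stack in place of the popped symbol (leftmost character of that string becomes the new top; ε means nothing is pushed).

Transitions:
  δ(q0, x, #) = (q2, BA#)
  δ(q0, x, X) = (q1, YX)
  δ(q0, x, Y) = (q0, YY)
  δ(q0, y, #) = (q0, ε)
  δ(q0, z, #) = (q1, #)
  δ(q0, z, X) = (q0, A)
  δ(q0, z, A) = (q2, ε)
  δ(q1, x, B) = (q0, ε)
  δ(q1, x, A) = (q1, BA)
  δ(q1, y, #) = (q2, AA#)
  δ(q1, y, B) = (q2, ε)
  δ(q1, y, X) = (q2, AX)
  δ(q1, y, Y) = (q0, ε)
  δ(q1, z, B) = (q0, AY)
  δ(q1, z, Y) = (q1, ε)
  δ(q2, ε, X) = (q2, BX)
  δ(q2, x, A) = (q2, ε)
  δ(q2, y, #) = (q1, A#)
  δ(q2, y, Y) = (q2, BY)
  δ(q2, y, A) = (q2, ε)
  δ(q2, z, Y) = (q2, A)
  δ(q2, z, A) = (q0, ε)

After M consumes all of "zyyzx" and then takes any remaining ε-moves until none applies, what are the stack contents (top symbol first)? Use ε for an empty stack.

BA#

(q0, zyyzx, #)
  read z, top #: go to q1, push # → (q1, yyzx, #)
  read y, top #: go to q2, push AA# → (q2, yzx, AA#)
  read y, top A: go to q2, push ε → (q2, zx, A#)
  read z, top A: go to q0, push ε → (q0, x, #)
  read x, top #: go to q2, push BA# → (q2, ε, BA#)
All input consumed in state q2 with stack BA#.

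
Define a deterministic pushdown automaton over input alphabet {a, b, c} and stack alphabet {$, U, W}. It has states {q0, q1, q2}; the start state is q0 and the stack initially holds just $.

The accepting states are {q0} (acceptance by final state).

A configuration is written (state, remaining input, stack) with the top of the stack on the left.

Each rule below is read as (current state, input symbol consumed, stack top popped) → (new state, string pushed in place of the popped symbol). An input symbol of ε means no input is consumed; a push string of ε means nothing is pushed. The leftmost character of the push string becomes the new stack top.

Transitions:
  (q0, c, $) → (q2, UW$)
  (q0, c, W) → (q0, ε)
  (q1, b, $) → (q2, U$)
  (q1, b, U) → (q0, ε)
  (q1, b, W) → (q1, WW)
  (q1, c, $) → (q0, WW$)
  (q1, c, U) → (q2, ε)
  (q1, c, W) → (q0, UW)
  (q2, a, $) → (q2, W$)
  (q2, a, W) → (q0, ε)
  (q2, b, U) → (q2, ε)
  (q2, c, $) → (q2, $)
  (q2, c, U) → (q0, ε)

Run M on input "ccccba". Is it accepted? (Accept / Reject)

Accept

(q0, ccccba, $)
  read c, top $: go to q2, push UW$ → (q2, cccba, UW$)
  read c, top U: go to q0, push ε → (q0, ccba, W$)
  read c, top W: go to q0, push ε → (q0, cba, $)
  read c, top $: go to q2, push UW$ → (q2, ba, UW$)
  read b, top U: go to q2, push ε → (q2, a, W$)
  read a, top W: go to q0, push ε → (q0, ε, $)
All input consumed; state q0 ∈ F.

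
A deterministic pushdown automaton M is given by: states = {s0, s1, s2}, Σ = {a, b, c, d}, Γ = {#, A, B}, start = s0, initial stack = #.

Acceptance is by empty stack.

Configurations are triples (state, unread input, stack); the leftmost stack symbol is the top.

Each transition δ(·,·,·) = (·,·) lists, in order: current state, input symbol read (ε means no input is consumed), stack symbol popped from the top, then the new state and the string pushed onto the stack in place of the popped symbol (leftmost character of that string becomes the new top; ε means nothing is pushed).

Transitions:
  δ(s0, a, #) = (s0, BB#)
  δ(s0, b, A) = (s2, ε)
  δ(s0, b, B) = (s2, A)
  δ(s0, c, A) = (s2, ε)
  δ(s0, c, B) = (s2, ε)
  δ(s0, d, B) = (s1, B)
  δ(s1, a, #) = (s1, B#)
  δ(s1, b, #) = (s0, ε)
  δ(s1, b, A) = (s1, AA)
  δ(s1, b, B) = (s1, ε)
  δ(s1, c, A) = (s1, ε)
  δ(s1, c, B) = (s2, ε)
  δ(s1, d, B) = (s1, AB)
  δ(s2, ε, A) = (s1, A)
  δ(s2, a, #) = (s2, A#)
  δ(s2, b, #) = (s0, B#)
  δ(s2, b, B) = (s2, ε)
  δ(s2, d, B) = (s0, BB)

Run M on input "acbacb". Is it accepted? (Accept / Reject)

Accept

(s0, acbacb, #) ⊢ (s0, cbacb, BB#) ⊢ (s2, bacb, B#) ⊢ (s2, acb, #) ⊢ (s2, cb, A#) ⊢ (s1, cb, A#) ⊢ (s1, b, #) ⊢ (s0, ε, ε)
All input consumed and the stack is empty.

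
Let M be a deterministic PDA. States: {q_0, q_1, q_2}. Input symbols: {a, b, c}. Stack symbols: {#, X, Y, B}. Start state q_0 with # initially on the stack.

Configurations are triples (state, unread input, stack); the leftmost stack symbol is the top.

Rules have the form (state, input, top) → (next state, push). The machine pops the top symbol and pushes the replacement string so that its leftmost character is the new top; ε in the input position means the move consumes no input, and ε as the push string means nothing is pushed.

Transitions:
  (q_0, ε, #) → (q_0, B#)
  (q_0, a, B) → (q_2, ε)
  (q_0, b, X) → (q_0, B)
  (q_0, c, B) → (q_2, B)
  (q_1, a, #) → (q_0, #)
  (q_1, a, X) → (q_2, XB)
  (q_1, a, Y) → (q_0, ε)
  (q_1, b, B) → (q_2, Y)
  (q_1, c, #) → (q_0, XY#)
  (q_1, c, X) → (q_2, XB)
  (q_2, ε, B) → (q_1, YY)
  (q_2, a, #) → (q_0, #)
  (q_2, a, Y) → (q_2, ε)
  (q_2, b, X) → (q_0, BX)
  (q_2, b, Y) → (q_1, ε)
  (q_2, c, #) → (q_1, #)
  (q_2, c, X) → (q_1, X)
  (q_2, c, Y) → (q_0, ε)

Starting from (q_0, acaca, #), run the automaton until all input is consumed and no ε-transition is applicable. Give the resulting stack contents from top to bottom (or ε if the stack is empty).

(q_0, acaca, #)
  ε-move, top #: go to q_0, push B# → (q_0, acaca, B#)
  read a, top B: go to q_2, push ε → (q_2, caca, #)
  read c, top #: go to q_1, push # → (q_1, aca, #)
  read a, top #: go to q_0, push # → (q_0, ca, #)
  ε-move, top #: go to q_0, push B# → (q_0, ca, B#)
  read c, top B: go to q_2, push B → (q_2, a, B#)
  ε-move, top B: go to q_1, push YY → (q_1, a, YY#)
  read a, top Y: go to q_0, push ε → (q_0, ε, Y#)
All input consumed in state q_0 with stack Y#.

Y#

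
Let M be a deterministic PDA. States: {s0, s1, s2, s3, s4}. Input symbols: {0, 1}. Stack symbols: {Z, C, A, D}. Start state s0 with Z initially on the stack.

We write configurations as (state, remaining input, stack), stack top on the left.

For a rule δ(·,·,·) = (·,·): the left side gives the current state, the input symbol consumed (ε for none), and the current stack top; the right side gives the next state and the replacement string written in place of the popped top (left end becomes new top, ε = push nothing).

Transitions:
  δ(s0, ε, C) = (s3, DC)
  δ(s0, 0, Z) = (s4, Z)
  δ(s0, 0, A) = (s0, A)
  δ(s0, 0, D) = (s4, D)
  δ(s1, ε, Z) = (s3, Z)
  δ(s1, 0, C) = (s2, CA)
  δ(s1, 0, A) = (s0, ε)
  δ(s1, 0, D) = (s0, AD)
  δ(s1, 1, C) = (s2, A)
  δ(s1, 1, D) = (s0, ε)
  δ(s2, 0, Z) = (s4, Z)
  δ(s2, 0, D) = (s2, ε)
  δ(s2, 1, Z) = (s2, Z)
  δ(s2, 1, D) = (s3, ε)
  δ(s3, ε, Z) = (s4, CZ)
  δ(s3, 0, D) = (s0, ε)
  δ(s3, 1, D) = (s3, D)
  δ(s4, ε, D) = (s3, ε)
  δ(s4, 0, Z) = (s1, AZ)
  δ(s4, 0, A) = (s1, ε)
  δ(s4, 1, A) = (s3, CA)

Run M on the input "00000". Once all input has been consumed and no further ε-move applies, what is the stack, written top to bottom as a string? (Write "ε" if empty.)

AZ

(s0, 00000, Z)
  read 0, top Z: go to s4, push Z → (s4, 0000, Z)
  read 0, top Z: go to s1, push AZ → (s1, 000, AZ)
  read 0, top A: go to s0, push ε → (s0, 00, Z)
  read 0, top Z: go to s4, push Z → (s4, 0, Z)
  read 0, top Z: go to s1, push AZ → (s1, ε, AZ)
All input consumed in state s1 with stack AZ.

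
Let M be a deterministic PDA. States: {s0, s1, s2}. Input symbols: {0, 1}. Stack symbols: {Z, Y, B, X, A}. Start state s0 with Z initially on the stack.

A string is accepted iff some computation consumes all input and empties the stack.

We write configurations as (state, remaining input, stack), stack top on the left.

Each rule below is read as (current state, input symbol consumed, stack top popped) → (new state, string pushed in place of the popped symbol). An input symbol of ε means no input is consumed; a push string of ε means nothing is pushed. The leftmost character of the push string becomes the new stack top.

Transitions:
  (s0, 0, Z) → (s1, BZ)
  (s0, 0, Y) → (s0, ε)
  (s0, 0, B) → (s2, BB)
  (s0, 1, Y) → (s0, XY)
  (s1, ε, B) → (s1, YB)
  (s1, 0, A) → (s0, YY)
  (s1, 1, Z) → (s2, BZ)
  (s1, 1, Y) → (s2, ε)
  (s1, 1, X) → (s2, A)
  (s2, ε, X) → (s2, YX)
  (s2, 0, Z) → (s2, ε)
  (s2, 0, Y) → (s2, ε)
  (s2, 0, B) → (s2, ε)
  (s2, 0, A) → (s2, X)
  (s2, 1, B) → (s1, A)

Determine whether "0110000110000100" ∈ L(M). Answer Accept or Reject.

(s0, 0110000110000100, Z) ⊢ (s1, 110000110000100, BZ) ⊢ (s1, 110000110000100, YBZ) ⊢ (s2, 10000110000100, BZ) ⊢ (s1, 0000110000100, AZ) ⊢ (s0, 000110000100, YYZ) ⊢ (s0, 00110000100, YZ) ⊢ (s0, 0110000100, Z) ⊢ (s1, 110000100, BZ) ⊢ (s1, 110000100, YBZ) ⊢ (s2, 10000100, BZ) ⊢ (s1, 0000100, AZ) ⊢ (s0, 000100, YYZ) ⊢ (s0, 00100, YZ) ⊢ (s0, 0100, Z) ⊢ (s1, 100, BZ) ⊢ (s1, 100, YBZ) ⊢ (s2, 00, BZ) ⊢ (s2, 0, Z) ⊢ (s2, ε, ε)
All input consumed and the stack is empty.

Accept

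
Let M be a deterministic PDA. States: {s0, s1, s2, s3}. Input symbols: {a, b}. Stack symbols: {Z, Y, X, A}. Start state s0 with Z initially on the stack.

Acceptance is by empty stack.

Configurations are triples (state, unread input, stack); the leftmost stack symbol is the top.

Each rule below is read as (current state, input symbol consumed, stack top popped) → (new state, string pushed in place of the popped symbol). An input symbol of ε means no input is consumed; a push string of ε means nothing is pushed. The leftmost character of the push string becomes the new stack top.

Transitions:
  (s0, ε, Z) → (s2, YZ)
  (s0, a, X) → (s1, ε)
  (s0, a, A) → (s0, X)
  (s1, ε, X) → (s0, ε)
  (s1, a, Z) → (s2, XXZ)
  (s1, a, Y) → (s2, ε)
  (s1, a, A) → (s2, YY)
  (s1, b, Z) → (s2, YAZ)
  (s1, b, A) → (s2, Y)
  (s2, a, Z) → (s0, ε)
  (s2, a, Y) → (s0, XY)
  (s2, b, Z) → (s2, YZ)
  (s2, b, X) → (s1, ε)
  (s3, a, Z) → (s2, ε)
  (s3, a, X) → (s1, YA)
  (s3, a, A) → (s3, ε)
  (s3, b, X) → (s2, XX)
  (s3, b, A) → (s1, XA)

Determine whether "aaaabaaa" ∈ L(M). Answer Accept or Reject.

Reject

(s0, aaaabaaa, Z)
  ε-move, top Z: go to s2, push YZ → (s2, aaaabaaa, YZ)
  read a, top Y: go to s0, push XY → (s0, aaabaaa, XYZ)
  read a, top X: go to s1, push ε → (s1, aabaaa, YZ)
  read a, top Y: go to s2, push ε → (s2, abaaa, Z)
  read a, top Z: go to s0, push ε → (s0, baaa, ε)
No transition applies at (s0, baaa, ε); input not fully consumed.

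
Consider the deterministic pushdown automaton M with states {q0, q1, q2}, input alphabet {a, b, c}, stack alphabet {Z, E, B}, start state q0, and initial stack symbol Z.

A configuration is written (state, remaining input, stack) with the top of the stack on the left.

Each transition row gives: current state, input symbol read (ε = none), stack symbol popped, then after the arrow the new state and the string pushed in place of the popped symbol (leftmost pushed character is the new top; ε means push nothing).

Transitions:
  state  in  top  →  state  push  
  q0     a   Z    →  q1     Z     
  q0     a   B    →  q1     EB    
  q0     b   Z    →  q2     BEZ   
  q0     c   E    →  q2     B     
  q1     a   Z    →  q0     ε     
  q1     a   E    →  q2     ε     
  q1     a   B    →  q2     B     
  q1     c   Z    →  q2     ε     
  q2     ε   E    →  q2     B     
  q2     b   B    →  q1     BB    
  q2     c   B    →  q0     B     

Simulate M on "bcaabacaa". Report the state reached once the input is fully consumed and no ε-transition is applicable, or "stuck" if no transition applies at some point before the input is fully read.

(q0, bcaabacaa, Z)
  read b, top Z: go to q2, push BEZ → (q2, caabacaa, BEZ)
  read c, top B: go to q0, push B → (q0, aabacaa, BEZ)
  read a, top B: go to q1, push EB → (q1, abacaa, EBEZ)
  read a, top E: go to q2, push ε → (q2, bacaa, BEZ)
  read b, top B: go to q1, push BB → (q1, acaa, BBEZ)
  read a, top B: go to q2, push B → (q2, caa, BBEZ)
  read c, top B: go to q0, push B → (q0, aa, BBEZ)
  read a, top B: go to q1, push EB → (q1, a, EBBEZ)
  read a, top E: go to q2, push ε → (q2, ε, BBEZ)
All input consumed; M is in state q2.

q2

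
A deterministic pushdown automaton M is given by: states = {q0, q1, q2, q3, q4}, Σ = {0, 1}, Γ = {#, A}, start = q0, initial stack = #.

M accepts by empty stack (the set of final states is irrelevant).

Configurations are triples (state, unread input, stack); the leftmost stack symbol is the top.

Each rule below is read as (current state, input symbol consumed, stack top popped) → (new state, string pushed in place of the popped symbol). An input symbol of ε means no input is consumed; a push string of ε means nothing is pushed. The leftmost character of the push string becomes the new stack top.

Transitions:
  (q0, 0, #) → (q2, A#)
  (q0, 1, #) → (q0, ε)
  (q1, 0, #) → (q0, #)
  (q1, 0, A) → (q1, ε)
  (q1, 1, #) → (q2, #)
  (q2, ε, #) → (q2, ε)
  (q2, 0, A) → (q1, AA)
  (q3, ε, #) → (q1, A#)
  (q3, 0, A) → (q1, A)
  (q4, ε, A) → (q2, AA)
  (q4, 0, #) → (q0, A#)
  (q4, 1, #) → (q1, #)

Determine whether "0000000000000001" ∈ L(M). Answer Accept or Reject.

Accept

(q0, 0000000000000001, #)
  read 0, top #: go to q2, push A# → (q2, 000000000000001, A#)
  read 0, top A: go to q1, push AA → (q1, 00000000000001, AA#)
  read 0, top A: go to q1, push ε → (q1, 0000000000001, A#)
  read 0, top A: go to q1, push ε → (q1, 000000000001, #)
  read 0, top #: go to q0, push # → (q0, 00000000001, #)
  read 0, top #: go to q2, push A# → (q2, 0000000001, A#)
  read 0, top A: go to q1, push AA → (q1, 000000001, AA#)
  read 0, top A: go to q1, push ε → (q1, 00000001, A#)
  read 0, top A: go to q1, push ε → (q1, 0000001, #)
  read 0, top #: go to q0, push # → (q0, 000001, #)
  read 0, top #: go to q2, push A# → (q2, 00001, A#)
  read 0, top A: go to q1, push AA → (q1, 0001, AA#)
  read 0, top A: go to q1, push ε → (q1, 001, A#)
  read 0, top A: go to q1, push ε → (q1, 01, #)
  read 0, top #: go to q0, push # → (q0, 1, #)
  read 1, top #: go to q0, push ε → (q0, ε, ε)
All input consumed and the stack is empty.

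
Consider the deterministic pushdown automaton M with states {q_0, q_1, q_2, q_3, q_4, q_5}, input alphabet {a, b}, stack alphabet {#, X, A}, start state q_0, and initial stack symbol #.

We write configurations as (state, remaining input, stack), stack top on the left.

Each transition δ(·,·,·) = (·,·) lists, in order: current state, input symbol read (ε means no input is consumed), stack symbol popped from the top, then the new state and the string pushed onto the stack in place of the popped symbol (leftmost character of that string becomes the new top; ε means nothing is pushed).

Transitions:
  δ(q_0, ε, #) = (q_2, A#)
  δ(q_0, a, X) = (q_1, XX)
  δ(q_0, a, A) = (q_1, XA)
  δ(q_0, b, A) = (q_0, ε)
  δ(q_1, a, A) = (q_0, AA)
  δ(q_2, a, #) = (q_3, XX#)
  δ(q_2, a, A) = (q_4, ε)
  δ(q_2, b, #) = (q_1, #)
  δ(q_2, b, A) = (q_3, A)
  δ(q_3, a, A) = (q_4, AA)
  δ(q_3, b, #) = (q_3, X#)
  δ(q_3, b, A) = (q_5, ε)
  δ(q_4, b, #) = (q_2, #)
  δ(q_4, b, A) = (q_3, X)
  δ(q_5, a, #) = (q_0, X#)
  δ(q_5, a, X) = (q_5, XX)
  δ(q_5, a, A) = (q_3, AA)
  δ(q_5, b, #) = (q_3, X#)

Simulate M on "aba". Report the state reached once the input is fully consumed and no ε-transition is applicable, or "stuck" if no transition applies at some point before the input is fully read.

(q_0, aba, #) ⊢ (q_2, aba, A#) ⊢ (q_4, ba, #) ⊢ (q_2, a, #) ⊢ (q_3, ε, XX#)
All input consumed; M is in state q_3.

q_3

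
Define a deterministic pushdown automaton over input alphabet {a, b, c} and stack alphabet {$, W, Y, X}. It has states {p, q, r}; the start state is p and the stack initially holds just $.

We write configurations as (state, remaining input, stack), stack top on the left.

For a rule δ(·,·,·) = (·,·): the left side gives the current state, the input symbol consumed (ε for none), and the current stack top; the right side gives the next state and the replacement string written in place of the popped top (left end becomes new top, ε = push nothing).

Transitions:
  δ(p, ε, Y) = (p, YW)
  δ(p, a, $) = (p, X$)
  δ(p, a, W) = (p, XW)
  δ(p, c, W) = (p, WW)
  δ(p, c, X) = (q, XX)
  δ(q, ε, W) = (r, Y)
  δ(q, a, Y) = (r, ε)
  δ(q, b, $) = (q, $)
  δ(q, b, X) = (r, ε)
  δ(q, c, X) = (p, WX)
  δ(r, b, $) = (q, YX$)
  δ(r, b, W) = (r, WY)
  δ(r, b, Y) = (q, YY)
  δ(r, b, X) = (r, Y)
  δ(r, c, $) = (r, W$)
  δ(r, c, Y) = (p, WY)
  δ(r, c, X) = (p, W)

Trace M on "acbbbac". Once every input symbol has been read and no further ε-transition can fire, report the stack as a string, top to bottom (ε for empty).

(p, acbbbac, $)
  read a, top $: go to p, push X$ → (p, cbbbac, X$)
  read c, top X: go to q, push XX → (q, bbbac, XX$)
  read b, top X: go to r, push ε → (r, bbac, X$)
  read b, top X: go to r, push Y → (r, bac, Y$)
  read b, top Y: go to q, push YY → (q, ac, YY$)
  read a, top Y: go to r, push ε → (r, c, Y$)
  read c, top Y: go to p, push WY → (p, ε, WY$)
All input consumed in state p with stack WY$.

WY$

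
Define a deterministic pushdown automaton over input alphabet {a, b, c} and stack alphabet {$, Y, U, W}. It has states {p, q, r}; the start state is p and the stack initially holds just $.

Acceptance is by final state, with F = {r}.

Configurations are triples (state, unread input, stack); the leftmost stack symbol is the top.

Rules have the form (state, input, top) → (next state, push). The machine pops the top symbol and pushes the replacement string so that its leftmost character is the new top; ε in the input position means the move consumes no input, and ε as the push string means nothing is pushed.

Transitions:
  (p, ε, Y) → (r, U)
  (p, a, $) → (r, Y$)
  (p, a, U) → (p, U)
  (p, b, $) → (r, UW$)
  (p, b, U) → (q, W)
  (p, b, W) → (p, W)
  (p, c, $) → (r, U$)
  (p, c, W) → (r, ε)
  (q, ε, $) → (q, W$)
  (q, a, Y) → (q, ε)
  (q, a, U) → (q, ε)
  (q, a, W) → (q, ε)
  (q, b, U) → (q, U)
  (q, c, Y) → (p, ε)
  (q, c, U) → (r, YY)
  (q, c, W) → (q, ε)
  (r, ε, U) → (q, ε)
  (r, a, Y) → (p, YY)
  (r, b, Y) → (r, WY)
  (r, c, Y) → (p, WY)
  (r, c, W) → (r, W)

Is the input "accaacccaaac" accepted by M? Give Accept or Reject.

Reject

(p, accaacccaaac, $)
  read a, top $: go to r, push Y$ → (r, ccaacccaaac, Y$)
  read c, top Y: go to p, push WY → (p, caacccaaac, WY$)
  read c, top W: go to r, push ε → (r, aacccaaac, Y$)
  read a, top Y: go to p, push YY → (p, acccaaac, YY$)
  ε-move, top Y: go to r, push U → (r, acccaaac, UY$)
  ε-move, top U: go to q, push ε → (q, acccaaac, Y$)
  read a, top Y: go to q, push ε → (q, cccaaac, $)
  ε-move, top $: go to q, push W$ → (q, cccaaac, W$)
  read c, top W: go to q, push ε → (q, ccaaac, $)
  ε-move, top $: go to q, push W$ → (q, ccaaac, W$)
  read c, top W: go to q, push ε → (q, caaac, $)
  ε-move, top $: go to q, push W$ → (q, caaac, W$)
  read c, top W: go to q, push ε → (q, aaac, $)
  ε-move, top $: go to q, push W$ → (q, aaac, W$)
  read a, top W: go to q, push ε → (q, aac, $)
  ε-move, top $: go to q, push W$ → (q, aac, W$)
  read a, top W: go to q, push ε → (q, ac, $)
  ε-move, top $: go to q, push W$ → (q, ac, W$)
  read a, top W: go to q, push ε → (q, c, $)
  ε-move, top $: go to q, push W$ → (q, c, W$)
  read c, top W: go to q, push ε → (q, ε, $)
  ε-move, top $: go to q, push W$ → (q, ε, W$)
All input consumed; state q ∉ F and no further ε-move applies.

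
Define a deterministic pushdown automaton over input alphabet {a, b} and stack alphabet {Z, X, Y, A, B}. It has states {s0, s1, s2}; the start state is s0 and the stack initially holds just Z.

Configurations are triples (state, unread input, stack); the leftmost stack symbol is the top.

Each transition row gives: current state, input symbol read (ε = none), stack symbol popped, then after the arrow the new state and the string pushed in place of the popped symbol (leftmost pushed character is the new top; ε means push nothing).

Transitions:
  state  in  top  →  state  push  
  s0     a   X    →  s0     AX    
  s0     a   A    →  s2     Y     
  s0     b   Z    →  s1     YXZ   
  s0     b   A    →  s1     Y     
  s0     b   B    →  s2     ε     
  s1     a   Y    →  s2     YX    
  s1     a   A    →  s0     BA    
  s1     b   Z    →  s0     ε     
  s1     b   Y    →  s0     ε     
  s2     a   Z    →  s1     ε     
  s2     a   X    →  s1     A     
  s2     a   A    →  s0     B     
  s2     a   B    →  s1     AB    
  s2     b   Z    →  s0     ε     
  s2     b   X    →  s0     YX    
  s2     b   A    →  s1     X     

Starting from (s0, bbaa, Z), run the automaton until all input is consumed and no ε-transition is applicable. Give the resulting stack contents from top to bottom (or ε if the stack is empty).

YXZ

(s0, bbaa, Z) ⊢ (s1, baa, YXZ) ⊢ (s0, aa, XZ) ⊢ (s0, a, AXZ) ⊢ (s2, ε, YXZ)
All input consumed in state s2 with stack YXZ.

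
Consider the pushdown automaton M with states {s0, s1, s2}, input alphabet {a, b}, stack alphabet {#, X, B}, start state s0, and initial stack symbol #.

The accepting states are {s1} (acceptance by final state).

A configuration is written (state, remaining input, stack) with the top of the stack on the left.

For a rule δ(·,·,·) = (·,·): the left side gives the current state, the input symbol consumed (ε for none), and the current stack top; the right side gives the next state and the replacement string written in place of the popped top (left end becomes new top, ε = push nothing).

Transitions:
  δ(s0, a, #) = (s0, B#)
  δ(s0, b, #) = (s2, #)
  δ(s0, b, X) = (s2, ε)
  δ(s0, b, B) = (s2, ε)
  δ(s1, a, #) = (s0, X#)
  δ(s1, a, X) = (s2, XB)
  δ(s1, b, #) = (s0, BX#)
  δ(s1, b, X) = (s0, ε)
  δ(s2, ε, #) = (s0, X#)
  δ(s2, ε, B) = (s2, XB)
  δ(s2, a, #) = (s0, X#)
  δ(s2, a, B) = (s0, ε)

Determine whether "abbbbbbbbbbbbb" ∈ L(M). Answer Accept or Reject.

No computation consumes all input and reaches a final state.

Reject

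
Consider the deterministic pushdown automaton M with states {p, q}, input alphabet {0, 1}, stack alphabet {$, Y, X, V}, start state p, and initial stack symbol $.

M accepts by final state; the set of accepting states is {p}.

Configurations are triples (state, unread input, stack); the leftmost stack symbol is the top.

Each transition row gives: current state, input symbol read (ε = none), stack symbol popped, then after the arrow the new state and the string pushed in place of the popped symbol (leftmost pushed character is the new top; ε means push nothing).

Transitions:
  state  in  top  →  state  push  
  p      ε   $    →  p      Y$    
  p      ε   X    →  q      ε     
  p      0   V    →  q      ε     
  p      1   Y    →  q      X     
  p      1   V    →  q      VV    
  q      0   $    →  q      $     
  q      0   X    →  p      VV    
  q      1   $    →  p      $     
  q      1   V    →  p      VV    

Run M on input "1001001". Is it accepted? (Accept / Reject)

(p, 1001001, $)
  ε-move, top $: go to p, push Y$ → (p, 1001001, Y$)
  read 1, top Y: go to q, push X → (q, 001001, X$)
  read 0, top X: go to p, push VV → (p, 01001, VV$)
  read 0, top V: go to q, push ε → (q, 1001, V$)
  read 1, top V: go to p, push VV → (p, 001, VV$)
  read 0, top V: go to q, push ε → (q, 01, V$)
No transition applies at (q, 01, V$); input not fully consumed.

Reject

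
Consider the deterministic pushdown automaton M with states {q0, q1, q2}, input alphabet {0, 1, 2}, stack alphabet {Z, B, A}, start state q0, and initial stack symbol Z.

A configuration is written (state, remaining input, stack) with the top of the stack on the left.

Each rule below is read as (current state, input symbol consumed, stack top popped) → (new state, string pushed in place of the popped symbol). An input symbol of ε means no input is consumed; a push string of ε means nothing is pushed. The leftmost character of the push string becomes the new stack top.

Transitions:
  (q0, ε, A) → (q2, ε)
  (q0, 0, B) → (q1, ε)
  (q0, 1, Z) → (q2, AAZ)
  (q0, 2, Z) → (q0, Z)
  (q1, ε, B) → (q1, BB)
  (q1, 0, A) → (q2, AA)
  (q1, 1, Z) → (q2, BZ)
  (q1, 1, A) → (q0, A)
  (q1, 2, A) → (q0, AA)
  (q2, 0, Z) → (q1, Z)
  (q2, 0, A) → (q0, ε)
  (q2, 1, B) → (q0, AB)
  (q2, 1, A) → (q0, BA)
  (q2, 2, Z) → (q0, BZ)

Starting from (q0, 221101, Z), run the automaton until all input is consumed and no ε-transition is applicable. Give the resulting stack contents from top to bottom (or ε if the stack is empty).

AZ

(q0, 221101, Z)
  read 2, top Z: go to q0, push Z → (q0, 21101, Z)
  read 2, top Z: go to q0, push Z → (q0, 1101, Z)
  read 1, top Z: go to q2, push AAZ → (q2, 101, AAZ)
  read 1, top A: go to q0, push BA → (q0, 01, BAAZ)
  read 0, top B: go to q1, push ε → (q1, 1, AAZ)
  read 1, top A: go to q0, push A → (q0, ε, AAZ)
  ε-move, top A: go to q2, push ε → (q2, ε, AZ)
All input consumed in state q2 with stack AZ.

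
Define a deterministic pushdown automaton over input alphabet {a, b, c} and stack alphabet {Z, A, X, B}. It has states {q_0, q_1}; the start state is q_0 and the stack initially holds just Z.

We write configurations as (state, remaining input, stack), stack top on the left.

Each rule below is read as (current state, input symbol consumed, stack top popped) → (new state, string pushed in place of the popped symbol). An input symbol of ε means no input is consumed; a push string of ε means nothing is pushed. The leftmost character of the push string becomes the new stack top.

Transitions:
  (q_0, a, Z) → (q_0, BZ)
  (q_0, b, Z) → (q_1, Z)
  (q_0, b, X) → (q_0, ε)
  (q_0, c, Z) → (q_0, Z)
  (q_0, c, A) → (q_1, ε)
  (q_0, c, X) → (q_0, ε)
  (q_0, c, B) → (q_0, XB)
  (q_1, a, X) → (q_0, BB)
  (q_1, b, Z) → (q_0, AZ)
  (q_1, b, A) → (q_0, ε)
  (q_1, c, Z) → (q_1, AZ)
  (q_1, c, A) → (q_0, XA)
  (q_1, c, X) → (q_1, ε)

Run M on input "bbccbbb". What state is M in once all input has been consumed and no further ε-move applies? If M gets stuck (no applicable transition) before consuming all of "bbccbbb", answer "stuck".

(q_0, bbccbbb, Z)
  read b, top Z: go to q_1, push Z → (q_1, bccbbb, Z)
  read b, top Z: go to q_0, push AZ → (q_0, ccbbb, AZ)
  read c, top A: go to q_1, push ε → (q_1, cbbb, Z)
  read c, top Z: go to q_1, push AZ → (q_1, bbb, AZ)
  read b, top A: go to q_0, push ε → (q_0, bb, Z)
  read b, top Z: go to q_1, push Z → (q_1, b, Z)
  read b, top Z: go to q_0, push AZ → (q_0, ε, AZ)
All input consumed; M is in state q_0.

q_0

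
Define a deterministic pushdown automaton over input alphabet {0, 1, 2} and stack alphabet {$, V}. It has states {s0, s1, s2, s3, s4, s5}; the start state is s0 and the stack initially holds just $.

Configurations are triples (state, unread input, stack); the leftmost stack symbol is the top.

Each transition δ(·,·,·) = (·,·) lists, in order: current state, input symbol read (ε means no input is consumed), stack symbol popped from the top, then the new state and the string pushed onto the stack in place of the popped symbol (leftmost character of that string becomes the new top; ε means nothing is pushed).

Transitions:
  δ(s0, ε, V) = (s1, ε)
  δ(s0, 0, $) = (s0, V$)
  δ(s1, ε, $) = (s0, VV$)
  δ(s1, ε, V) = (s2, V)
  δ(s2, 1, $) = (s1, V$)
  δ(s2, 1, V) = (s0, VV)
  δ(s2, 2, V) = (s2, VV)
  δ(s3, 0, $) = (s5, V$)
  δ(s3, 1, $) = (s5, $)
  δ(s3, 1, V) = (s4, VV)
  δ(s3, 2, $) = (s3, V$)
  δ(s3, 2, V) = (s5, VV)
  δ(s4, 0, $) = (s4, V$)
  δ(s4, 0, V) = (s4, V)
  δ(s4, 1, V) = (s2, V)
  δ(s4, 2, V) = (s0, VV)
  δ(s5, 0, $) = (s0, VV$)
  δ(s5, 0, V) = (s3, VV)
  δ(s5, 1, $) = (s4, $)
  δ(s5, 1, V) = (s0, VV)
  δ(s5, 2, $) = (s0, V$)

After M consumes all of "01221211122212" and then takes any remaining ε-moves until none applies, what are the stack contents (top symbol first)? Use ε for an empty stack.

VVVVVVVV$

(s0, 01221211122212, $) ⊢ (s0, 1221211122212, V$) ⊢ (s1, 1221211122212, $) ⊢ (s0, 1221211122212, VV$) ⊢ (s1, 1221211122212, V$) ⊢ (s2, 1221211122212, V$) ⊢ (s0, 221211122212, VV$) ⊢ (s1, 221211122212, V$) ⊢ (s2, 221211122212, V$) ⊢ (s2, 21211122212, VV$) ⊢ (s2, 1211122212, VVV$) ⊢ (s0, 211122212, VVVV$) ⊢ (s1, 211122212, VVV$) ⊢ (s2, 211122212, VVV$) ⊢ (s2, 11122212, VVVV$) ⊢ (s0, 1122212, VVVVV$) ⊢ (s1, 1122212, VVVV$) ⊢ (s2, 1122212, VVVV$) ⊢ (s0, 122212, VVVVV$) ⊢ (s1, 122212, VVVV$) ⊢ (s2, 122212, VVVV$) ⊢ (s0, 22212, VVVVV$) ⊢ (s1, 22212, VVVV$) ⊢ (s2, 22212, VVVV$) ⊢ (s2, 2212, VVVVV$) ⊢ (s2, 212, VVVVVV$) ⊢ (s2, 12, VVVVVVV$) ⊢ (s0, 2, VVVVVVVV$) ⊢ (s1, 2, VVVVVVV$) ⊢ (s2, 2, VVVVVVV$) ⊢ (s2, ε, VVVVVVVV$)
All input consumed in state s2 with stack VVVVVVVV$.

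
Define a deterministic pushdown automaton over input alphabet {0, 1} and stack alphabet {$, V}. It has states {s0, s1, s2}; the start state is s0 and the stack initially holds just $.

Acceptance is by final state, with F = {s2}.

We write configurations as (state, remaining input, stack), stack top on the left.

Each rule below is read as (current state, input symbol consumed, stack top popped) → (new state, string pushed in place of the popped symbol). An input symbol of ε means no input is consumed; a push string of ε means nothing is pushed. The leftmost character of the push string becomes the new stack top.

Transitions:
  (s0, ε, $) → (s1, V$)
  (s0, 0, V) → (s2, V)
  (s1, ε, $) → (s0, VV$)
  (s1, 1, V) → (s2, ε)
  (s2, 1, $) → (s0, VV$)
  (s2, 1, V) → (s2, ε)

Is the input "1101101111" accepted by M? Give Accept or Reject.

Reject

(s0, 1101101111, $) ⊢ (s1, 1101101111, V$) ⊢ (s2, 101101111, $) ⊢ (s0, 01101111, VV$) ⊢ (s2, 1101111, VV$) ⊢ (s2, 101111, V$) ⊢ (s2, 01111, $)
No transition applies at (s2, 01111, $); input not fully consumed.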